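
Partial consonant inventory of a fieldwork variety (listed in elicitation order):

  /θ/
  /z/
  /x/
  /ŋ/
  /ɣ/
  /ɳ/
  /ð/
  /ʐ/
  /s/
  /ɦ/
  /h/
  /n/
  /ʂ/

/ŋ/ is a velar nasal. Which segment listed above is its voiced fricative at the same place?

/ɣ/

The voiced fricative at the same place is a voiced velar fricative — in this inventory, /ɣ/.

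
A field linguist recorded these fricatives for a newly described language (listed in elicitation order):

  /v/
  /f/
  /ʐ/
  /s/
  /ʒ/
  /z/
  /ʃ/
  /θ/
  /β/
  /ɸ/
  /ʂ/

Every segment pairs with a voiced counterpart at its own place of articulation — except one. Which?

/θ/

Bilabial: /ɸ/ ~ /β/
Labiodental: /f/ ~ /v/
Alveolar: /s/ ~ /z/
Postalveolar: /ʃ/ ~ /ʒ/
Retroflex: /ʂ/ ~ /ʐ/
Dental: only /θ/ (voiceless); no voiced partner.
So /θ/ is the unpaired segment.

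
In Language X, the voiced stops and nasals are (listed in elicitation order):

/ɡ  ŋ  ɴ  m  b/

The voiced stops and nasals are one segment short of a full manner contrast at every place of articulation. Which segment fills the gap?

place of articulation  oral stop  nasal   
bilabial          b         m       
velar             ɡ         ŋ       
uvular            —         ɴ       
The uvular row has no oral stop member, so the gap is the uvular oral stop /ɢ/.

/ɢ/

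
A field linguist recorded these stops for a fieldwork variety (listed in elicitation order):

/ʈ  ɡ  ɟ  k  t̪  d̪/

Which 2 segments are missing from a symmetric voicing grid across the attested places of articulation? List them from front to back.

dental: voiceless /t̪/, voiced /d̪/.
retroflex: voiceless /ʈ/, voiced —.
palatal: voiceless —, voiced /ɟ/.
velar: voiceless /k/, voiced /ɡ/.
Gaps, from front to back: retroflex lacks voiced (/ɖ/); palatal lacks voiceless (/c/).

/ɖ/, /c/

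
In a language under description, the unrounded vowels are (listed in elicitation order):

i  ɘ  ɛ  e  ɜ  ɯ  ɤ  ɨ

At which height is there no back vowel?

low-mid

high: front /i/, central /ɨ/, back /ɯ/.
high-mid: front /e/, central /ɘ/, back /ɤ/.
low-mid: front /ɛ/, central /ɜ/, back —.
Every height has a back member except low-mid, where /ʌ/ would be expected.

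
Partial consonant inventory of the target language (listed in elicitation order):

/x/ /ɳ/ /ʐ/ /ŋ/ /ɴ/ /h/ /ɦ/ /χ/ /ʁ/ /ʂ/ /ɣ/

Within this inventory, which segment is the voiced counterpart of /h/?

/h/ is a voiceless glottal fricative.
The voiced counterpart is a voiced glottal fricative — in this inventory, /ɦ/.

/ɦ/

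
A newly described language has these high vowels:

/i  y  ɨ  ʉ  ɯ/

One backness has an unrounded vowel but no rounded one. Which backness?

back

backness          unrounded  rounded 
front             i         y       
central           ɨ         ʉ       
back              ɯ         —       
Every backness has a rounded member except back, where /u/ would be expected.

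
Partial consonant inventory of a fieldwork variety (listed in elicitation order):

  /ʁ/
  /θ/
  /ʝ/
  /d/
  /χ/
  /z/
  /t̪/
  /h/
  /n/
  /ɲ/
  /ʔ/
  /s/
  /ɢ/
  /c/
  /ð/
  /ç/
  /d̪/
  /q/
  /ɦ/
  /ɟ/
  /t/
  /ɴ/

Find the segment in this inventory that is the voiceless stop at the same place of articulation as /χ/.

/q/

/χ/ is a voiceless uvular fricative.
The voiceless stop at the same place is a voiceless uvular stop — in this inventory, /q/.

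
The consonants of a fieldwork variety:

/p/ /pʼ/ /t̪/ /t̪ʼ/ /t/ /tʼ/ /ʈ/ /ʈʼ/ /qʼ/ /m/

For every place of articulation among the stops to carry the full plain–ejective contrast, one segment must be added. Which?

/q/

bilabial: plain /p/, ejective /pʼ/.
dental: plain /t̪/, ejective /t̪ʼ/.
alveolar: plain /t/, ejective /tʼ/.
retroflex: plain /ʈ/, ejective /ʈʼ/.
uvular: plain —, ejective /qʼ/.
The uvular row has no plain member, so the gap is the plain uvular stop /q/.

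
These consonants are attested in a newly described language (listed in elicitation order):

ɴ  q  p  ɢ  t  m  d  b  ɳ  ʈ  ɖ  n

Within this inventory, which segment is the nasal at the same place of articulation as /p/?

/m/

/p/ is a voiceless bilabial stop.
The nasal at the same place is a bilabial nasal — in this inventory, /m/.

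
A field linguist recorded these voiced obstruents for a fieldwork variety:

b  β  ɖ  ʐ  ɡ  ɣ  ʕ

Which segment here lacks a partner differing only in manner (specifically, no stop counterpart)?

/ʕ/

Bilabial: /b/ ~ /β/
Retroflex: /ɖ/ ~ /ʐ/
Velar: /ɡ/ ~ /ɣ/
Pharyngeal: only /ʕ/ (fricative); no stop partner.
So /ʕ/ is the unpaired segment.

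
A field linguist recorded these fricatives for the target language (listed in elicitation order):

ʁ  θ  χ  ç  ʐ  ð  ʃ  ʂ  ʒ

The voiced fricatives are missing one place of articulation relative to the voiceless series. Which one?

Voiceless: /θ/ (dental), /ʃ/ (postalveolar), /ʂ/ (retroflex), /ç/ (palatal), /χ/ (uvular).
Voiced: /ð/ (dental), /ʒ/ (postalveolar), /ʐ/ (retroflex), /ʁ/ (uvular).
Every place of articulation has a voiced member except palatal, where /ʝ/ would be expected.

palatal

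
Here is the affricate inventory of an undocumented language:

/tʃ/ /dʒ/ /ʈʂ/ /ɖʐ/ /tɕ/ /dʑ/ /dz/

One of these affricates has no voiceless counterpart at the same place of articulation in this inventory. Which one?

/dz/

Postalveolar: /tʃ/ ~ /dʒ/
Retroflex: /ʈʂ/ ~ /ɖʐ/
Alveolo-palatal: /tɕ/ ~ /dʑ/
Alveolar: only /dz/ (voiced); no voiceless partner.
So /dz/ is the unpaired segment.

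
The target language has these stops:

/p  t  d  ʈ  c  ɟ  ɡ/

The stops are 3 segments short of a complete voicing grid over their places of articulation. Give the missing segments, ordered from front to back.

/b/, /ɖ/, /k/

place of articulation  voiceless  voiced  
bilabial          p         —       
alveolar          t         d       
retroflex         ʈ         —       
palatal           c         ɟ       
velar             —         ɡ       
Gaps, from front to back: bilabial lacks voiced (/b/); retroflex lacks voiced (/ɖ/); velar lacks voiceless (/k/).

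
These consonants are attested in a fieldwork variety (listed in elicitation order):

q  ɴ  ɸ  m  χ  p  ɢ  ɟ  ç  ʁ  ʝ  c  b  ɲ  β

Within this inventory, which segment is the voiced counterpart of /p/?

/p/ is a voiceless bilabial stop.
The voiced counterpart is a voiced bilabial stop — in this inventory, /b/.

/b/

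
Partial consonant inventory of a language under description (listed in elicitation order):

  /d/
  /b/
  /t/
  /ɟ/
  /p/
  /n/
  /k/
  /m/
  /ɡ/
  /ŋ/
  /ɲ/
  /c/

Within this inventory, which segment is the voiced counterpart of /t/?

/t/ is a voiceless alveolar stop.
The voiced counterpart is a voiced alveolar stop — in this inventory, /d/.

/d/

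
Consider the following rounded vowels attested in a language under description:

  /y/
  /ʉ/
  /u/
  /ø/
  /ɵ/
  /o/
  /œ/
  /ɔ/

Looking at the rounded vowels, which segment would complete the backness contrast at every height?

/ɞ/

height            front     central   back    
high              y         ʉ         u       
high-mid          ø         ɵ         o       
low-mid           œ         —         ɔ       
The low-mid row has no central member, so the gap is the low-mid central rounded vowel /ɞ/.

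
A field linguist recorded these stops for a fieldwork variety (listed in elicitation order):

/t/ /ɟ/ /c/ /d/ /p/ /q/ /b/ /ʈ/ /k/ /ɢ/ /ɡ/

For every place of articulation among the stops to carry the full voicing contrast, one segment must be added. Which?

/ɖ/

bilabial: voiceless /p/, voiced /b/.
alveolar: voiceless /t/, voiced /d/.
retroflex: voiceless /ʈ/, voiced —.
palatal: voiceless /c/, voiced /ɟ/.
velar: voiceless /k/, voiced /ɡ/.
uvular: voiceless /q/, voiced /ɢ/.
The retroflex row has no voiced member, so the gap is the voiced retroflex stop /ɖ/.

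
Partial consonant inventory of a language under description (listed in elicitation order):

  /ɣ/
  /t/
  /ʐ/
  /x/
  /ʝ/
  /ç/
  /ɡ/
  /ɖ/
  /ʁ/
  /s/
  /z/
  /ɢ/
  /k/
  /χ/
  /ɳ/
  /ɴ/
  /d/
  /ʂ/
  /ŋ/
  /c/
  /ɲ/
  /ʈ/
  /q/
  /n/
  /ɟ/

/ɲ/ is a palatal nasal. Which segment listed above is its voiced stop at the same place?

The voiced stop at the same place is a voiced palatal stop — in this inventory, /ɟ/.

/ɟ/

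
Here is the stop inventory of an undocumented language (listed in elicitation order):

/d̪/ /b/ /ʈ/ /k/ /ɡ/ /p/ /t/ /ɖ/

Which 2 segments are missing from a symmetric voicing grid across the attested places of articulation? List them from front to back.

/t̪/, /d/

bilabial: voiceless /p/, voiced /b/.
dental: voiceless —, voiced /d̪/.
alveolar: voiceless /t/, voiced —.
retroflex: voiceless /ʈ/, voiced /ɖ/.
velar: voiceless /k/, voiced /ɡ/.
Gaps, from front to back: dental lacks voiceless (/t̪/); alveolar lacks voiced (/d/).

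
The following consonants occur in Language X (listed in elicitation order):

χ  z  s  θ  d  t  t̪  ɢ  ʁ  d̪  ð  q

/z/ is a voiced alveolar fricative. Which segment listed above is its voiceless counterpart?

The voiceless counterpart is a voiceless alveolar fricative — in this inventory, /s/.

/s/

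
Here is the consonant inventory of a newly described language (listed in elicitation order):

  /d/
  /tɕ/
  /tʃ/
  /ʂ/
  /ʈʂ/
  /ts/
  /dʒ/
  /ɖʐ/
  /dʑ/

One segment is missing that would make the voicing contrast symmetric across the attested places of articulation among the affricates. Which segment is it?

Voiceless: /ts/ (alveolar), /tʃ/ (postalveolar), /ʈʂ/ (retroflex), /tɕ/ (alveolo-palatal).
Voiced: /dʒ/ (postalveolar), /ɖʐ/ (retroflex), /dʑ/ (alveolo-palatal).
The alveolar row has no voiced member, so the gap is the voiced alveolar affricate /dz/.

/dz/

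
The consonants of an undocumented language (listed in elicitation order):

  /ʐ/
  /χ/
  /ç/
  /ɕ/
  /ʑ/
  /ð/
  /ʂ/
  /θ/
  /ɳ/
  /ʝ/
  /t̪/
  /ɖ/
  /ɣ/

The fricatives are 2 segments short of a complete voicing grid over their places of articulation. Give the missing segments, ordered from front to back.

/x/, /ʁ/

dental: voiceless /θ/, voiced /ð/.
retroflex: voiceless /ʂ/, voiced /ʐ/.
alveolo-palatal: voiceless /ɕ/, voiced /ʑ/.
palatal: voiceless /ç/, voiced /ʝ/.
velar: voiceless —, voiced /ɣ/.
uvular: voiceless /χ/, voiced —.
Gaps, from front to back: velar lacks voiceless (/x/); uvular lacks voiced (/ʁ/).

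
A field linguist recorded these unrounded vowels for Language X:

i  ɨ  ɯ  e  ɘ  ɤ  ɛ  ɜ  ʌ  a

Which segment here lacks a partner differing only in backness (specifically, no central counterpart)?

High: /i/ ~ /ɨ/ ~ /ɯ/
High-mid: /e/ ~ /ɘ/ ~ /ɤ/
Low-mid: /ɛ/ ~ /ɜ/ ~ /ʌ/
Low: only /a/ (front); no central partner.
So /a/ is the unpaired segment.

/a/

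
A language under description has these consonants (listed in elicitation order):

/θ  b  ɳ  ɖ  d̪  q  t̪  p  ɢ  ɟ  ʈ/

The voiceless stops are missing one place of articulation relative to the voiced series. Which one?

bilabial: voiceless /p/, voiced /b/.
dental: voiceless /t̪/, voiced /d̪/.
retroflex: voiceless /ʈ/, voiced /ɖ/.
palatal: voiceless —, voiced /ɟ/.
uvular: voiceless /q/, voiced /ɢ/.
Every place of articulation has a voiceless member except palatal, where /c/ would be expected.

palatal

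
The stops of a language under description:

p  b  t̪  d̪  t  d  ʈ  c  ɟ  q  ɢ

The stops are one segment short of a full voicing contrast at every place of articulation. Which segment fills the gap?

Voiceless: /p/ (bilabial), /t̪/ (dental), /t/ (alveolar), /ʈ/ (retroflex), /c/ (palatal), /q/ (uvular).
Voiced: /b/ (bilabial), /d̪/ (dental), /d/ (alveolar), /ɟ/ (palatal), /ɢ/ (uvular).
The retroflex row has no voiced member, so the gap is the voiced retroflex stop /ɖ/.

/ɖ/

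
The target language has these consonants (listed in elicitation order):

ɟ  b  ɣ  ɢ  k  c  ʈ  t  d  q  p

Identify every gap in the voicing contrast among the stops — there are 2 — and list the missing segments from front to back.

bilabial: voiceless /p/, voiced /b/.
alveolar: voiceless /t/, voiced /d/.
retroflex: voiceless /ʈ/, voiced —.
palatal: voiceless /c/, voiced /ɟ/.
velar: voiceless /k/, voiced —.
uvular: voiceless /q/, voiced /ɢ/.
Gaps, from front to back: retroflex lacks voiced (/ɖ/); velar lacks voiced (/ɡ/).

/ɖ/, /ɡ/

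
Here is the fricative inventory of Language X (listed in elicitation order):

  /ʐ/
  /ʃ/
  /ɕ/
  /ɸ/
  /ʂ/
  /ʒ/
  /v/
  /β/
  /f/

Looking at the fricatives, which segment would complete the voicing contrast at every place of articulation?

bilabial: voiceless /ɸ/, voiced /β/.
labiodental: voiceless /f/, voiced /v/.
postalveolar: voiceless /ʃ/, voiced /ʒ/.
retroflex: voiceless /ʂ/, voiced /ʐ/.
alveolo-palatal: voiceless /ɕ/, voiced —.
The alveolo-palatal row has no voiced member, so the gap is the voiced alveolo-palatal fricative /ʑ/.

/ʑ/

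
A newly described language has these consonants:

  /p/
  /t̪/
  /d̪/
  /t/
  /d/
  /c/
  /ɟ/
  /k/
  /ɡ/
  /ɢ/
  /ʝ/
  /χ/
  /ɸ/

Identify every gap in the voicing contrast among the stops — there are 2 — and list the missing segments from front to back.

place of articulation  voiceless  voiced  
bilabial          p         —       
dental            t̪        d̪      
alveolar          t         d       
palatal           c         ɟ       
velar             k         ɡ       
uvular            —         ɢ       
Gaps, from front to back: bilabial lacks voiced (/b/); uvular lacks voiceless (/q/).

/b/, /q/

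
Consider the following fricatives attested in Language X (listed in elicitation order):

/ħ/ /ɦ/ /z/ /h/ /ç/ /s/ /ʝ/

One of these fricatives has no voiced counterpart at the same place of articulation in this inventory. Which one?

Alveolar: /s/ ~ /z/
Palatal: /ç/ ~ /ʝ/
Glottal: /h/ ~ /ɦ/
Pharyngeal: only /ħ/ (voiceless); no voiced partner.
So /ħ/ is the unpaired segment.

/ħ/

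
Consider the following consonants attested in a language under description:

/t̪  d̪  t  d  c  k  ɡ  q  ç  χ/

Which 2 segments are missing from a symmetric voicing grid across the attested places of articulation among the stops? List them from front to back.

place of articulation  voiceless  voiced  
dental            t̪        d̪      
alveolar          t         d       
palatal           c         —       
velar             k         ɡ       
uvular            q         —       
Gaps, from front to back: palatal lacks voiced (/ɟ/); uvular lacks voiced (/ɢ/).

/ɟ/, /ɢ/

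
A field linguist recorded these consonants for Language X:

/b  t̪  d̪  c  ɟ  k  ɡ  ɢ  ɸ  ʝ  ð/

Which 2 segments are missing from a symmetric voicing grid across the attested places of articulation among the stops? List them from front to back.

/p/, /q/

place of articulation  voiceless  voiced  
bilabial          —         b       
dental            t̪        d̪      
palatal           c         ɟ       
velar             k         ɡ       
uvular            —         ɢ       
Gaps, from front to back: bilabial lacks voiceless (/p/); uvular lacks voiceless (/q/).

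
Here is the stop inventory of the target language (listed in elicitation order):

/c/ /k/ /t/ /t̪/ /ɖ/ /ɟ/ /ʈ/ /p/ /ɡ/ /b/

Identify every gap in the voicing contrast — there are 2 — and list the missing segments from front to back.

/d̪/, /d/

bilabial: voiceless /p/, voiced /b/.
dental: voiceless /t̪/, voiced —.
alveolar: voiceless /t/, voiced —.
retroflex: voiceless /ʈ/, voiced /ɖ/.
palatal: voiceless /c/, voiced /ɟ/.
velar: voiceless /k/, voiced /ɡ/.
Gaps, from front to back: dental lacks voiced (/d̪/); alveolar lacks voiced (/d/).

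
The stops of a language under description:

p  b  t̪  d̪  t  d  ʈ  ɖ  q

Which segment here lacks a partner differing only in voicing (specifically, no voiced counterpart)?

Bilabial: /p/ ~ /b/
Dental: /t̪/ ~ /d̪/
Alveolar: /t/ ~ /d/
Retroflex: /ʈ/ ~ /ɖ/
Uvular: only /q/ (voiceless); no voiced partner.
So /q/ is the unpaired segment.

/q/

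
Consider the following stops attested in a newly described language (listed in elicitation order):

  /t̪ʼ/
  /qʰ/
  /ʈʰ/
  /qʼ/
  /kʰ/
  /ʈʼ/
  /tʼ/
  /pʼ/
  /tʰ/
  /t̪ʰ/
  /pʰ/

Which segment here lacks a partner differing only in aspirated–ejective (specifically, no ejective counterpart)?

/kʰ/

Bilabial: /pʰ/ ~ /pʼ/
Dental: /t̪ʰ/ ~ /t̪ʼ/
Alveolar: /tʰ/ ~ /tʼ/
Retroflex: /ʈʰ/ ~ /ʈʼ/
Uvular: /qʰ/ ~ /qʼ/
Velar: only /kʰ/ (aspirated); no ejective partner.
So /kʰ/ is the unpaired segment.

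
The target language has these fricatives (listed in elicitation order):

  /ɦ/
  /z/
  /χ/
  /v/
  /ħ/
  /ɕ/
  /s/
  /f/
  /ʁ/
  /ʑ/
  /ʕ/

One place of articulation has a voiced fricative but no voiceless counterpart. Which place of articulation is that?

glottal

labiodental: voiceless /f/, voiced /v/.
alveolar: voiceless /s/, voiced /z/.
alveolo-palatal: voiceless /ɕ/, voiced /ʑ/.
uvular: voiceless /χ/, voiced /ʁ/.
pharyngeal: voiceless /ħ/, voiced /ʕ/.
glottal: voiceless —, voiced /ɦ/.
Every place of articulation has a voiceless member except glottal, where /h/ would be expected.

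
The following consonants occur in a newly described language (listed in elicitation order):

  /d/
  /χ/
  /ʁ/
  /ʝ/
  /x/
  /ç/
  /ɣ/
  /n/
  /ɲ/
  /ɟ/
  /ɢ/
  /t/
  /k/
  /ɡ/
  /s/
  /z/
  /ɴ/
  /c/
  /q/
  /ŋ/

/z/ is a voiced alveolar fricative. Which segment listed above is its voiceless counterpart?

/s/

The voiceless counterpart is a voiceless alveolar fricative — in this inventory, /s/.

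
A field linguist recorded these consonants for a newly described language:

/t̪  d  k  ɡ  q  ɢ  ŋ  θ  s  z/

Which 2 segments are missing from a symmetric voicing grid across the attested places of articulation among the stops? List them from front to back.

Voiceless: /t̪/ (dental), /k/ (velar), /q/ (uvular).
Voiced: /d/ (alveolar), /ɡ/ (velar), /ɢ/ (uvular).
Gaps, from front to back: dental lacks voiced (/d̪/); alveolar lacks voiceless (/t/).

/d̪/, /t/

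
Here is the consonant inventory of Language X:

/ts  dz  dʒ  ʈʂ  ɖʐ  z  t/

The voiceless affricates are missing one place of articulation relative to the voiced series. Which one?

Voiceless: /ts/ (alveolar), /ʈʂ/ (retroflex).
Voiced: /dz/ (alveolar), /dʒ/ (postalveolar), /ɖʐ/ (retroflex).
Every place of articulation has a voiceless member except postalveolar, where /tʃ/ would be expected.

postalveolar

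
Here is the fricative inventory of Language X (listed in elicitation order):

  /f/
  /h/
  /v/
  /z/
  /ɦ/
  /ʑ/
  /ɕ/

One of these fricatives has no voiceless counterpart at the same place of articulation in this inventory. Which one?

Labiodental: /f/ ~ /v/
Alveolo-palatal: /ɕ/ ~ /ʑ/
Glottal: /h/ ~ /ɦ/
Alveolar: only /z/ (voiced); no voiceless partner.
So /z/ is the unpaired segment.

/z/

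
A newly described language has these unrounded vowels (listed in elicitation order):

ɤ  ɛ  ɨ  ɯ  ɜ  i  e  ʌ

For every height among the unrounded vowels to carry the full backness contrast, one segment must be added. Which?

/ɘ/

high: front /i/, central /ɨ/, back /ɯ/.
high-mid: front /e/, central —, back /ɤ/.
low-mid: front /ɛ/, central /ɜ/, back /ʌ/.
The high-mid row has no central member, so the gap is the high-mid central unrounded vowel /ɘ/.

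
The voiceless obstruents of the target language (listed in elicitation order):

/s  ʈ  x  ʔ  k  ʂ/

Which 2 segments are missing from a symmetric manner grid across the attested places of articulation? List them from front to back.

/t/, /h/

alveolar: stop —, fricative /s/.
retroflex: stop /ʈ/, fricative /ʂ/.
velar: stop /k/, fricative /x/.
glottal: stop /ʔ/, fricative —.
Gaps, from front to back: alveolar lacks stop (/t/); glottal lacks fricative (/h/).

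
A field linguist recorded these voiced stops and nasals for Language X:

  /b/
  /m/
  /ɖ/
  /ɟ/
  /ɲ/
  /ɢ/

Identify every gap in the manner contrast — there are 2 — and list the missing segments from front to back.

place of articulation  oral stop  nasal   
bilabial          b         m       
retroflex         ɖ         —       
palatal           ɟ         ɲ       
uvular            ɢ         —       
Gaps, from front to back: retroflex lacks nasal (/ɳ/); uvular lacks nasal (/ɴ/).

/ɳ/, /ɴ/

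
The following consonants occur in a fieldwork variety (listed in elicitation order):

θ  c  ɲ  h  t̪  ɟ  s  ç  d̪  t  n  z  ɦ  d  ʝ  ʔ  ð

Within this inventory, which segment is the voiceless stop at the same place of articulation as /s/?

/t/

/s/ is a voiceless alveolar fricative.
The voiceless stop at the same place is a voiceless alveolar stop — in this inventory, /t/.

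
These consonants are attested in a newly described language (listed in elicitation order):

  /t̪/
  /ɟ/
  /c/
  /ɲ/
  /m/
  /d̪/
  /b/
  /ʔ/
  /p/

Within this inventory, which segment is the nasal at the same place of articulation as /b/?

/b/ is a voiced bilabial stop.
The nasal at the same place is a bilabial nasal — in this inventory, /m/.

/m/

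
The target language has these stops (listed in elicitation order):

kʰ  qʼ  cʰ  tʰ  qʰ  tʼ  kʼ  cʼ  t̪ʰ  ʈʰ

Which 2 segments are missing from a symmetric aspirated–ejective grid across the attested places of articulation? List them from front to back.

/t̪ʼ/, /ʈʼ/

Aspirated: /t̪ʰ/ (dental), /tʰ/ (alveolar), /ʈʰ/ (retroflex), /cʰ/ (palatal), /kʰ/ (velar), /qʰ/ (uvular).
Ejective: /tʼ/ (alveolar), /cʼ/ (palatal), /kʼ/ (velar), /qʼ/ (uvular).
Gaps, from front to back: dental lacks ejective (/t̪ʼ/); retroflex lacks ejective (/ʈʼ/).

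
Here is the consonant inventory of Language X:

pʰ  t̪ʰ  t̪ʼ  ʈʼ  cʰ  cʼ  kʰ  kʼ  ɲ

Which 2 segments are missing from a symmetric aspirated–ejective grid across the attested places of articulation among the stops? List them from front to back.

bilabial: aspirated /pʰ/, ejective —.
dental: aspirated /t̪ʰ/, ejective /t̪ʼ/.
retroflex: aspirated —, ejective /ʈʼ/.
palatal: aspirated /cʰ/, ejective /cʼ/.
velar: aspirated /kʰ/, ejective /kʼ/.
Gaps, from front to back: bilabial lacks ejective (/pʼ/); retroflex lacks aspirated (/ʈʰ/).

/pʼ/, /ʈʰ/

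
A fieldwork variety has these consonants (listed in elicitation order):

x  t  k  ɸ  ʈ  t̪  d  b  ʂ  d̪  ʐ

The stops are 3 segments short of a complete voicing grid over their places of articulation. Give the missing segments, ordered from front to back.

Voiceless: /t̪/ (dental), /t/ (alveolar), /ʈ/ (retroflex), /k/ (velar).
Voiced: /b/ (bilabial), /d̪/ (dental), /d/ (alveolar).
Gaps, from front to back: bilabial lacks voiceless (/p/); retroflex lacks voiced (/ɖ/); velar lacks voiced (/ɡ/).

/p/, /ɖ/, /ɡ/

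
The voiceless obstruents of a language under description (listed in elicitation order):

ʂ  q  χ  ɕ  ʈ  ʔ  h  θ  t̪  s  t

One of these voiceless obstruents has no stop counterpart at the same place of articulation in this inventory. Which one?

Dental: /t̪/ ~ /θ/
Alveolar: /t/ ~ /s/
Retroflex: /ʈ/ ~ /ʂ/
Uvular: /q/ ~ /χ/
Glottal: /ʔ/ ~ /h/
Alveolo-palatal: only /ɕ/ (fricative); no stop partner.
So /ɕ/ is the unpaired segment.

/ɕ/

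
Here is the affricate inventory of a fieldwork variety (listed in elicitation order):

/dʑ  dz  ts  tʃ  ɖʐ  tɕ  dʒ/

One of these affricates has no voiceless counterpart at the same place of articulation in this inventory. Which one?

/ɖʐ/

Alveolar: /ts/ ~ /dz/
Postalveolar: /tʃ/ ~ /dʒ/
Alveolo-palatal: /tɕ/ ~ /dʑ/
Retroflex: only /ɖʐ/ (voiced); no voiceless partner.
So /ɖʐ/ is the unpaired segment.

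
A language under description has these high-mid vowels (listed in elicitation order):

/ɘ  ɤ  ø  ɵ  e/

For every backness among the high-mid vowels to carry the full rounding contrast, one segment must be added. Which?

backness          unrounded  rounded 
front             e         ø       
central           ɘ         ɵ       
back              ɤ         —       
The back row has no rounded member, so the gap is the back rounded vowel /o/.

/o/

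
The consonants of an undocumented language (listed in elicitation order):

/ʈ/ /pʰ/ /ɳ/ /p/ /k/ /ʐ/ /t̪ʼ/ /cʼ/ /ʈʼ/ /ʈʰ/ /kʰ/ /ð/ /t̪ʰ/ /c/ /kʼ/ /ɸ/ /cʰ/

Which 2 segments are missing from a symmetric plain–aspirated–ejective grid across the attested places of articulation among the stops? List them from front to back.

bilabial: plain /p/, aspirated /pʰ/, ejective —.
dental: plain —, aspirated /t̪ʰ/, ejective /t̪ʼ/.
retroflex: plain /ʈ/, aspirated /ʈʰ/, ejective /ʈʼ/.
palatal: plain /c/, aspirated /cʰ/, ejective /cʼ/.
velar: plain /k/, aspirated /kʰ/, ejective /kʼ/.
Gaps, from front to back: bilabial lacks ejective (/pʼ/); dental lacks plain (/t̪/).

/pʼ/, /t̪/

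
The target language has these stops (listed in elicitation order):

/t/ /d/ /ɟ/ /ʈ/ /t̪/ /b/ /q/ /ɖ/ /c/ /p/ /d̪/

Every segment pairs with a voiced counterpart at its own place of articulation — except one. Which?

/q/

Bilabial: /p/ ~ /b/
Dental: /t̪/ ~ /d̪/
Alveolar: /t/ ~ /d/
Retroflex: /ʈ/ ~ /ɖ/
Palatal: /c/ ~ /ɟ/
Uvular: only /q/ (voiceless); no voiced partner.
So /q/ is the unpaired segment.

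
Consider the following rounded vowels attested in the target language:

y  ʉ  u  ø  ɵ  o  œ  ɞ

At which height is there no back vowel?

low-mid

high: front /y/, central /ʉ/, back /u/.
high-mid: front /ø/, central /ɵ/, back /o/.
low-mid: front /œ/, central /ɞ/, back —.
Every height has a back member except low-mid, where /ɔ/ would be expected.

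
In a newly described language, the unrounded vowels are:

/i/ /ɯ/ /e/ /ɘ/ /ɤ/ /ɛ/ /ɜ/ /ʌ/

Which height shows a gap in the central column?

high

Front: /i/ (high), /e/ (high-mid), /ɛ/ (low-mid).
Central: /ɘ/ (high-mid), /ɜ/ (low-mid).
Back: /ɯ/ (high), /ɤ/ (high-mid), /ʌ/ (low-mid).
Every height has a central member except high, where /ɨ/ would be expected.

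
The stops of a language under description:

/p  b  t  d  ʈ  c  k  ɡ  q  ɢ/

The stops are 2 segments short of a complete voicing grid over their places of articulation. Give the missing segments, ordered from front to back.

bilabial: voiceless /p/, voiced /b/.
alveolar: voiceless /t/, voiced /d/.
retroflex: voiceless /ʈ/, voiced —.
palatal: voiceless /c/, voiced —.
velar: voiceless /k/, voiced /ɡ/.
uvular: voiceless /q/, voiced /ɢ/.
Gaps, from front to back: retroflex lacks voiced (/ɖ/); palatal lacks voiced (/ɟ/).

/ɖ/, /ɟ/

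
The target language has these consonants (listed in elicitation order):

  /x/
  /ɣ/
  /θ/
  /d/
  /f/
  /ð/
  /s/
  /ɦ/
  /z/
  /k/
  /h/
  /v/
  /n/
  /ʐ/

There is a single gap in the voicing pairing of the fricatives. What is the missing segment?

/ʂ/

labiodental: voiceless /f/, voiced /v/.
dental: voiceless /θ/, voiced /ð/.
alveolar: voiceless /s/, voiced /z/.
retroflex: voiceless —, voiced /ʐ/.
velar: voiceless /x/, voiced /ɣ/.
glottal: voiceless /h/, voiced /ɦ/.
The retroflex row has no voiceless member, so the gap is the voiceless retroflex fricative /ʂ/.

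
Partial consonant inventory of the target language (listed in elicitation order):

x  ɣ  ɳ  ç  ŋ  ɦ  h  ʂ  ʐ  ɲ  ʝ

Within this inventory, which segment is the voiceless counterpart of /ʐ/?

/ʂ/

/ʐ/ is a voiced retroflex fricative.
The voiceless counterpart is a voiceless retroflex fricative — in this inventory, /ʂ/.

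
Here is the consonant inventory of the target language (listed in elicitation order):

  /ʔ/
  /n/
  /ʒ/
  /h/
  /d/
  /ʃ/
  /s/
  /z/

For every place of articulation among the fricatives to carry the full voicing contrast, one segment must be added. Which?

/ɦ/

place of articulation  voiceless  voiced  
alveolar          s         z       
postalveolar      ʃ         ʒ       
glottal           h         —       
The glottal row has no voiced member, so the gap is the voiced glottal fricative /ɦ/.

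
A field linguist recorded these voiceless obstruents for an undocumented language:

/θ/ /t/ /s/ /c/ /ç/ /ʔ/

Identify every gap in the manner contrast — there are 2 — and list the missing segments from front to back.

/t̪/, /h/

dental: stop —, fricative /θ/.
alveolar: stop /t/, fricative /s/.
palatal: stop /c/, fricative /ç/.
glottal: stop /ʔ/, fricative —.
Gaps, from front to back: dental lacks stop (/t̪/); glottal lacks fricative (/h/).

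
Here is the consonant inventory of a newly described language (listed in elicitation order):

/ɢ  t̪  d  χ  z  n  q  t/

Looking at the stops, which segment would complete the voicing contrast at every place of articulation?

/d̪/

dental: voiceless /t̪/, voiced —.
alveolar: voiceless /t/, voiced /d/.
uvular: voiceless /q/, voiced /ɢ/.
The dental row has no voiced member, so the gap is the voiced dental stop /d̪/.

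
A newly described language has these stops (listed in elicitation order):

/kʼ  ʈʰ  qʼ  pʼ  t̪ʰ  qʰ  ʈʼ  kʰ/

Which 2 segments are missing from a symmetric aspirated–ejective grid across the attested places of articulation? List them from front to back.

bilabial: aspirated —, ejective /pʼ/.
dental: aspirated /t̪ʰ/, ejective —.
retroflex: aspirated /ʈʰ/, ejective /ʈʼ/.
velar: aspirated /kʰ/, ejective /kʼ/.
uvular: aspirated /qʰ/, ejective /qʼ/.
Gaps, from front to back: bilabial lacks aspirated (/pʰ/); dental lacks ejective (/t̪ʼ/).

/pʰ/, /t̪ʼ/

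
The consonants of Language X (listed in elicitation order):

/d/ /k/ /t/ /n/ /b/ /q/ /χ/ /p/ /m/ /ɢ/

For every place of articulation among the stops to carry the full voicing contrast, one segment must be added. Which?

bilabial: voiceless /p/, voiced /b/.
alveolar: voiceless /t/, voiced /d/.
velar: voiceless /k/, voiced —.
uvular: voiceless /q/, voiced /ɢ/.
The velar row has no voiced member, so the gap is the voiced velar stop /ɡ/.

/ɡ/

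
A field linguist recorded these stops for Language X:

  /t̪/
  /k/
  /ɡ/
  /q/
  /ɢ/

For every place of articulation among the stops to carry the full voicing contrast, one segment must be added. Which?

/d̪/

Voiceless: /t̪/ (dental), /k/ (velar), /q/ (uvular).
Voiced: /ɡ/ (velar), /ɢ/ (uvular).
The dental row has no voiced member, so the gap is the voiced dental stop /d̪/.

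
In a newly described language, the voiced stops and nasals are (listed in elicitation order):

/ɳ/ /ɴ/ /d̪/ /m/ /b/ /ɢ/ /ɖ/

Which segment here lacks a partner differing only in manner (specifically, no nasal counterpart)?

/d̪/

Bilabial: /b/ ~ /m/
Retroflex: /ɖ/ ~ /ɳ/
Uvular: /ɢ/ ~ /ɴ/
Dental: only /d̪/ (oral stop); no nasal partner.
So /d̪/ is the unpaired segment.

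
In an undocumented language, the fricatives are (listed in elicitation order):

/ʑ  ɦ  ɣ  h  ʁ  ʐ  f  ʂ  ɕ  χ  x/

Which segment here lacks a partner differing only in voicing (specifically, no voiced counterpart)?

/f/

Retroflex: /ʂ/ ~ /ʐ/
Alveolo-palatal: /ɕ/ ~ /ʑ/
Velar: /x/ ~ /ɣ/
Uvular: /χ/ ~ /ʁ/
Glottal: /h/ ~ /ɦ/
Labiodental: only /f/ (voiceless); no voiced partner.
So /f/ is the unpaired segment.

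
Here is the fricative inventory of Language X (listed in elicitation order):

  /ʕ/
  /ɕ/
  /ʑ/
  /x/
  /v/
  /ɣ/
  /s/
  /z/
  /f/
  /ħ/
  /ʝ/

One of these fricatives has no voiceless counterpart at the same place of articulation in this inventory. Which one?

Labiodental: /f/ ~ /v/
Alveolar: /s/ ~ /z/
Alveolo-palatal: /ɕ/ ~ /ʑ/
Velar: /x/ ~ /ɣ/
Pharyngeal: /ħ/ ~ /ʕ/
Palatal: only /ʝ/ (voiced); no voiceless partner.
So /ʝ/ is the unpaired segment.

/ʝ/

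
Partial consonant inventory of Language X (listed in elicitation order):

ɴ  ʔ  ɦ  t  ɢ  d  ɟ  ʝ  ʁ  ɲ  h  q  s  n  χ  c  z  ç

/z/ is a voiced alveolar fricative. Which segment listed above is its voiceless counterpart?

The voiceless counterpart is a voiceless alveolar fricative — in this inventory, /s/.

/s/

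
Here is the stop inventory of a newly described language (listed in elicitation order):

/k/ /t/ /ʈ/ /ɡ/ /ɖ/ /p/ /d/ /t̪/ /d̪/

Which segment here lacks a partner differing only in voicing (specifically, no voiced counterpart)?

/p/

Dental: /t̪/ ~ /d̪/
Alveolar: /t/ ~ /d/
Retroflex: /ʈ/ ~ /ɖ/
Velar: /k/ ~ /ɡ/
Bilabial: only /p/ (voiceless); no voiced partner.
So /p/ is the unpaired segment.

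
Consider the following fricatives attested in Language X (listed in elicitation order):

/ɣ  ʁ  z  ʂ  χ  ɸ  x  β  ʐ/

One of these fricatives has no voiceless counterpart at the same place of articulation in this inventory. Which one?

Bilabial: /ɸ/ ~ /β/
Retroflex: /ʂ/ ~ /ʐ/
Velar: /x/ ~ /ɣ/
Uvular: /χ/ ~ /ʁ/
Alveolar: only /z/ (voiced); no voiceless partner.
So /z/ is the unpaired segment.

/z/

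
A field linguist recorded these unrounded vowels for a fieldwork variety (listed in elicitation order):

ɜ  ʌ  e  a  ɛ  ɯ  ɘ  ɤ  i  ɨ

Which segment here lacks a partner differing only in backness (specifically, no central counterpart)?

High: /i/ ~ /ɨ/ ~ /ɯ/
High-mid: /e/ ~ /ɘ/ ~ /ɤ/
Low-mid: /ɛ/ ~ /ɜ/ ~ /ʌ/
Low: only /a/ (front); no central partner.
So /a/ is the unpaired segment.

/a/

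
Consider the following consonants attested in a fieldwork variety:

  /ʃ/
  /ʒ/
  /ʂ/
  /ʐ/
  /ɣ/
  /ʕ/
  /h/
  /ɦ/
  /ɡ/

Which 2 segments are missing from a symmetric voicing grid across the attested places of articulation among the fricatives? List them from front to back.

/x/, /ħ/

place of articulation  voiceless  voiced  
postalveolar      ʃ         ʒ       
retroflex         ʂ         ʐ       
velar             —         ɣ       
pharyngeal        —         ʕ       
glottal           h         ɦ       
Gaps, from front to back: velar lacks voiceless (/x/); pharyngeal lacks voiceless (/ħ/).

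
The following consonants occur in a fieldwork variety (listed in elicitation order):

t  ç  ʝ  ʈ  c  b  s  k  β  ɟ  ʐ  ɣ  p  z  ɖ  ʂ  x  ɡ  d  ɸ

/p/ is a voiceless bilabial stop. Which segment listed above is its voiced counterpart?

The voiced counterpart is a voiced bilabial stop — in this inventory, /b/.

/b/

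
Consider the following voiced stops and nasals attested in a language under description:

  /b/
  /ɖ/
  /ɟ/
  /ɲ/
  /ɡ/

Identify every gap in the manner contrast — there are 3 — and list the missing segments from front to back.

place of articulation  oral stop  nasal   
bilabial          b         —       
retroflex         ɖ         —       
palatal           ɟ         ɲ       
velar             ɡ         —       
Gaps, from front to back: bilabial lacks nasal (/m/); retroflex lacks nasal (/ɳ/); velar lacks nasal (/ŋ/).

/m/, /ɳ/, /ŋ/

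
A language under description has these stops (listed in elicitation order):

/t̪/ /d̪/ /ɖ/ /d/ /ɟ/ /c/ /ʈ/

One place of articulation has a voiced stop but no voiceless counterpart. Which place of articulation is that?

alveolar

dental: voiceless /t̪/, voiced /d̪/.
alveolar: voiceless —, voiced /d/.
retroflex: voiceless /ʈ/, voiced /ɖ/.
palatal: voiceless /c/, voiced /ɟ/.
Every place of articulation has a voiceless member except alveolar, where /t/ would be expected.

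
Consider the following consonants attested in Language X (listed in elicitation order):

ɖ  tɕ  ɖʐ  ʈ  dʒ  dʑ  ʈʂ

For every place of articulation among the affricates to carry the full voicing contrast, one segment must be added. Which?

/tʃ/

Voiceless: /ʈʂ/ (retroflex), /tɕ/ (alveolo-palatal).
Voiced: /dʒ/ (postalveolar), /ɖʐ/ (retroflex), /dʑ/ (alveolo-palatal).
The postalveolar row has no voiceless member, so the gap is the voiceless postalveolar affricate /tʃ/.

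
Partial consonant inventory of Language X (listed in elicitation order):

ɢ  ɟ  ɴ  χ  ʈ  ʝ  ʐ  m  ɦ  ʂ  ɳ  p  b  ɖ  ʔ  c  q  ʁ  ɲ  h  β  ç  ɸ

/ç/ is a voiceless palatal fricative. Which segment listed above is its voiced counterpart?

/ʝ/

The voiced counterpart is a voiced palatal fricative — in this inventory, /ʝ/.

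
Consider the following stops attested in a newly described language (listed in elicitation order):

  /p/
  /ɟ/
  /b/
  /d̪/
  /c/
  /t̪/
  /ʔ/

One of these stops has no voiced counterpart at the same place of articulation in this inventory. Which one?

/ʔ/

Bilabial: /p/ ~ /b/
Dental: /t̪/ ~ /d̪/
Palatal: /c/ ~ /ɟ/
Glottal: only /ʔ/ (voiceless); no voiced partner.
So /ʔ/ is the unpaired segment.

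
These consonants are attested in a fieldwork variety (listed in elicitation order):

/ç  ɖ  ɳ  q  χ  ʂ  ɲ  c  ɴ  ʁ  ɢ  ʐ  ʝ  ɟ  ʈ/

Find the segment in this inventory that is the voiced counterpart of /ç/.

/ʝ/

/ç/ is a voiceless palatal fricative.
The voiced counterpart is a voiced palatal fricative — in this inventory, /ʝ/.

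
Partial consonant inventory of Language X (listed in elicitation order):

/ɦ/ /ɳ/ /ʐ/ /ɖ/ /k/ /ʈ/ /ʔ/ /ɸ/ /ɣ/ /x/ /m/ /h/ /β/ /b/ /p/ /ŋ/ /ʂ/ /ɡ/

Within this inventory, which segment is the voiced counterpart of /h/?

/ɦ/

/h/ is a voiceless glottal fricative.
The voiced counterpart is a voiced glottal fricative — in this inventory, /ɦ/.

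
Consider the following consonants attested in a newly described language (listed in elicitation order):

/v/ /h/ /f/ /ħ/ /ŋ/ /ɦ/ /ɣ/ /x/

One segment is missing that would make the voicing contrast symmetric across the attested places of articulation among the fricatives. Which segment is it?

labiodental: voiceless /f/, voiced /v/.
velar: voiceless /x/, voiced /ɣ/.
pharyngeal: voiceless /ħ/, voiced —.
glottal: voiceless /h/, voiced /ɦ/.
The pharyngeal row has no voiced member, so the gap is the voiced pharyngeal fricative /ʕ/.

/ʕ/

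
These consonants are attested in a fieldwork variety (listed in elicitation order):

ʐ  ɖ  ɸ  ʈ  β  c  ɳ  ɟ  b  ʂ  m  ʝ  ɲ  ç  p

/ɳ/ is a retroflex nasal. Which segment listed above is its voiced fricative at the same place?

The voiced fricative at the same place is a voiced retroflex fricative — in this inventory, /ʐ/.

/ʐ/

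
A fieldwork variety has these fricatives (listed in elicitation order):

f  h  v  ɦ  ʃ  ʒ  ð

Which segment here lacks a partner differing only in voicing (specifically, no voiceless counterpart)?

/ð/

Labiodental: /f/ ~ /v/
Postalveolar: /ʃ/ ~ /ʒ/
Glottal: /h/ ~ /ɦ/
Dental: only /ð/ (voiced); no voiceless partner.
So /ð/ is the unpaired segment.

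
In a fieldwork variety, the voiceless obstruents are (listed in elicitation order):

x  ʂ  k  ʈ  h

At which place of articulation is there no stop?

glottal

retroflex: stop /ʈ/, fricative /ʂ/.
velar: stop /k/, fricative /x/.
glottal: stop —, fricative /h/.
Every place of articulation has a stop member except glottal, where /ʔ/ would be expected.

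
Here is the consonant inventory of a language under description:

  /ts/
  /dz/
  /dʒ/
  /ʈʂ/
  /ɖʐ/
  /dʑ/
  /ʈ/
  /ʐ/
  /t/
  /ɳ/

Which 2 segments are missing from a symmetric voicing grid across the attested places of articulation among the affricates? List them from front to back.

/tʃ/, /tɕ/

place of articulation  voiceless  voiced  
alveolar          ts        dz      
postalveolar      —         dʒ      
retroflex         ʈʂ        ɖʐ      
alveolo-palatal   —         dʑ      
Gaps, from front to back: postalveolar lacks voiceless (/tʃ/); alveolo-palatal lacks voiceless (/tɕ/).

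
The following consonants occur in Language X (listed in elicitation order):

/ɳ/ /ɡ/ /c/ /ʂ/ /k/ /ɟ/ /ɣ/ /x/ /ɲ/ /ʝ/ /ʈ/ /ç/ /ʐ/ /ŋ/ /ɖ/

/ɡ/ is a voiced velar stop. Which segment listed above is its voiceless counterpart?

The voiceless counterpart is a voiceless velar stop — in this inventory, /k/.

/k/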